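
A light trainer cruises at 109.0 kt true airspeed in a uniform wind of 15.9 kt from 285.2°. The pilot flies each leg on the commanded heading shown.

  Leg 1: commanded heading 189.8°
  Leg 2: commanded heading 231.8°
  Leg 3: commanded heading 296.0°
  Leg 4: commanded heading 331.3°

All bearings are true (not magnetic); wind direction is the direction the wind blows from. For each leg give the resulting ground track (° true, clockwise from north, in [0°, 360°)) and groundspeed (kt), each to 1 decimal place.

Leg 1: heading 189.8°; drift -8.2° → track 181.6°, groundspeed 111.6 kt
Leg 2: heading 231.8°; drift -7.3° → track 224.5°, groundspeed 100.3 kt
Leg 3: heading 296.0°; drift +1.8° → track 297.8°, groundspeed 93.4 kt
Leg 4: heading 331.3°; drift +6.7° → track 338.0°, groundspeed 98.6 kt

Leg 1: track=181.6°, groundspeed=111.6 kt
Leg 2: track=224.5°, groundspeed=100.3 kt
Leg 3: track=297.8°, groundspeed=93.4 kt
Leg 4: track=338.0°, groundspeed=98.6 kt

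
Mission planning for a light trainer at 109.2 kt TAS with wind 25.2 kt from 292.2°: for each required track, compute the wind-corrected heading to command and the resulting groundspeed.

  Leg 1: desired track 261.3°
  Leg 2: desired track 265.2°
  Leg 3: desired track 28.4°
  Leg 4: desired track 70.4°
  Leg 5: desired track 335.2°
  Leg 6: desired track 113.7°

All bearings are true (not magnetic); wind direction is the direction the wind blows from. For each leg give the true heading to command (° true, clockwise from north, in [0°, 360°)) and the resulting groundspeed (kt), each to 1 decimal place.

Leg 1: desired track 261.3°; wind correction +6.8° → command heading 268.1°, groundspeed 86.8 kt
Leg 2: desired track 265.2°; wind correction +6.0° → command heading 271.2°, groundspeed 86.1 kt
Leg 3: desired track 28.4°; wind correction -13.3° → command heading 15.1°, groundspeed 109.0 kt
Leg 4: desired track 70.4°; wind correction -8.8° → command heading 61.6°, groundspeed 126.7 kt
Leg 5: desired track 335.2°; wind correction -9.1° → command heading 326.1°, groundspeed 89.4 kt
Leg 6: desired track 113.7°; wind correction +0.3° → command heading 114.0°, groundspeed 134.4 kt

Leg 1: heading=268.1°, groundspeed=86.8 kt
Leg 2: heading=271.2°, groundspeed=86.1 kt
Leg 3: heading=15.1°, groundspeed=109.0 kt
Leg 4: heading=61.6°, groundspeed=126.7 kt
Leg 5: heading=326.1°, groundspeed=89.4 kt
Leg 6: heading=114.0°, groundspeed=134.4 kt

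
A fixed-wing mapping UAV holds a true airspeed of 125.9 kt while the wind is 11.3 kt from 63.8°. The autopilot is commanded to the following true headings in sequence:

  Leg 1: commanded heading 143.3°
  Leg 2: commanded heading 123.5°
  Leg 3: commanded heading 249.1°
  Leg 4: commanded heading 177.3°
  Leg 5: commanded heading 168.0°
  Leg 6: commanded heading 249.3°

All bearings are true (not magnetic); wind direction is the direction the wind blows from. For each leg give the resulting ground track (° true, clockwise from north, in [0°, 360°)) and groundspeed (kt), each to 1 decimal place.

Leg 1: heading 143.3°; drift +5.1° → track 148.4°, groundspeed 124.3 kt
Leg 2: heading 123.5°; drift +4.6° → track 128.1°, groundspeed 120.6 kt
Leg 3: heading 249.1°; drift -0.4° → track 248.7°, groundspeed 137.2 kt
Leg 4: heading 177.3°; drift +4.5° → track 181.8°, groundspeed 130.8 kt
Leg 5: heading 168.0°; drift +4.9° → track 172.9°, groundspeed 129.1 kt
Leg 6: heading 249.3°; drift -0.5° → track 248.8°, groundspeed 137.2 kt

Leg 1: track=148.4°, groundspeed=124.3 kt
Leg 2: track=128.1°, groundspeed=120.6 kt
Leg 3: track=248.7°, groundspeed=137.2 kt
Leg 4: track=181.8°, groundspeed=130.8 kt
Leg 5: track=172.9°, groundspeed=129.1 kt
Leg 6: track=248.8°, groundspeed=137.2 kt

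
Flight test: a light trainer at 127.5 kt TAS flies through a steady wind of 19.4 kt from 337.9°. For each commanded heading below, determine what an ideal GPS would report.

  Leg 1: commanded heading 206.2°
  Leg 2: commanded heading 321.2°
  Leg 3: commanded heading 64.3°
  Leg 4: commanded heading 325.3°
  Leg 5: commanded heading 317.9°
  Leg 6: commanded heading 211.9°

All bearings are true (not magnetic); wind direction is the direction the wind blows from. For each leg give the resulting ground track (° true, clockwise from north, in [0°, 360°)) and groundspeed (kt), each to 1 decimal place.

Leg 1: heading 206.2°; drift -5.9° → track 200.3°, groundspeed 141.2 kt
Leg 2: heading 321.2°; drift -2.9° → track 318.3°, groundspeed 109.1 kt
Leg 3: heading 64.3°; drift +8.7° → track 73.0°, groundspeed 127.8 kt
Leg 4: heading 325.3°; drift -2.2° → track 323.1°, groundspeed 108.6 kt
Leg 5: heading 317.9°; drift -3.5° → track 314.4°, groundspeed 109.5 kt
Leg 6: heading 211.9°; drift -6.4° → track 205.5°, groundspeed 139.8 kt

Leg 1: track=200.3°, groundspeed=141.2 kt
Leg 2: track=318.3°, groundspeed=109.1 kt
Leg 3: track=73.0°, groundspeed=127.8 kt
Leg 4: track=323.1°, groundspeed=108.6 kt
Leg 5: track=314.4°, groundspeed=109.5 kt
Leg 6: track=205.5°, groundspeed=139.8 kt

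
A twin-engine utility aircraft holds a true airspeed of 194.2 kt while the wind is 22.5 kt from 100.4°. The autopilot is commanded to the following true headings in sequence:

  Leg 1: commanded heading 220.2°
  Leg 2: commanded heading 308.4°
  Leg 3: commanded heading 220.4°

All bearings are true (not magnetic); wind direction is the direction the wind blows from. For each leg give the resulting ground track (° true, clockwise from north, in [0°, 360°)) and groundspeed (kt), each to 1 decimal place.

Leg 1: heading 220.2°; drift +5.4° → track 225.6°, groundspeed 206.3 kt
Leg 2: heading 308.4°; drift -2.8° → track 305.6°, groundspeed 214.3 kt
Leg 3: heading 220.4°; drift +5.4° → track 225.8°, groundspeed 206.4 kt

Leg 1: track=225.6°, groundspeed=206.3 kt
Leg 2: track=305.6°, groundspeed=214.3 kt
Leg 3: track=225.8°, groundspeed=206.4 kt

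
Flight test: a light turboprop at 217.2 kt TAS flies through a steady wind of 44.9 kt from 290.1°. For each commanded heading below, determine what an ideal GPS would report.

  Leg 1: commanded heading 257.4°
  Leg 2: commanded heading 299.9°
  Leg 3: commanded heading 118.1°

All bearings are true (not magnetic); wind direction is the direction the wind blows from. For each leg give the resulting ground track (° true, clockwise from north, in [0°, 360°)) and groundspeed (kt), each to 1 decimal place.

Leg 1: heading 257.4°; drift -7.7° → track 249.7°, groundspeed 181.0 kt
Leg 2: heading 299.9°; drift +2.5° → track 302.4°, groundspeed 173.1 kt
Leg 3: heading 118.1°; drift -1.4° → track 116.7°, groundspeed 261.7 kt

Leg 1: track=249.7°, groundspeed=181.0 kt
Leg 2: track=302.4°, groundspeed=173.1 kt
Leg 3: track=116.7°, groundspeed=261.7 kt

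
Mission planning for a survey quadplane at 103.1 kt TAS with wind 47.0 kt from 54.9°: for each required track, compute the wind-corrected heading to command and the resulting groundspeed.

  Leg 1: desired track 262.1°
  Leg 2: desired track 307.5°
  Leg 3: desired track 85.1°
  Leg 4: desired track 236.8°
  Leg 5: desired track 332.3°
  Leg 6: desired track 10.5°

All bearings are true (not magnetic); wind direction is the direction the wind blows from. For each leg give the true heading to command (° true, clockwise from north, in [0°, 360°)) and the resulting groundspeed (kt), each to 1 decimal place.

Leg 1: desired track 262.1°; wind correction +12.0° → command heading 274.1°, groundspeed 142.6 kt
Leg 2: desired track 307.5°; wind correction +25.8° → command heading 333.3°, groundspeed 106.9 kt
Leg 3: desired track 85.1°; wind correction -13.3° → command heading 71.8°, groundspeed 59.7 kt
Leg 4: desired track 236.8°; wind correction +0.9° → command heading 237.7°, groundspeed 150.1 kt
Leg 5: desired track 332.3°; wind correction +26.9° → command heading 359.2°, groundspeed 85.9 kt
Leg 6: desired track 10.5°; wind correction +18.6° → command heading 29.1°, groundspeed 64.1 kt

Leg 1: heading=274.1°, groundspeed=142.6 kt
Leg 2: heading=333.3°, groundspeed=106.9 kt
Leg 3: heading=71.8°, groundspeed=59.7 kt
Leg 4: heading=237.7°, groundspeed=150.1 kt
Leg 5: heading=359.2°, groundspeed=85.9 kt
Leg 6: heading=29.1°, groundspeed=64.1 kt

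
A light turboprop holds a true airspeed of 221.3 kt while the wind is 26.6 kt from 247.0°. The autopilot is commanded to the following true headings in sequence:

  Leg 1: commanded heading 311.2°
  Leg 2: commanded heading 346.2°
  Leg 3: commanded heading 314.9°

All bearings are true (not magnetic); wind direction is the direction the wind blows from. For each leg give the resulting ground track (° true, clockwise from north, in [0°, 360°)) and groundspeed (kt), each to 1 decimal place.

Leg 1: heading 311.2°; drift +6.5° → track 317.7°, groundspeed 211.1 kt
Leg 2: heading 346.2°; drift +6.6° → track 352.8°, groundspeed 227.1 kt
Leg 3: heading 314.9°; drift +6.7° → track 321.6°, groundspeed 212.7 kt

Leg 1: track=317.7°, groundspeed=211.1 kt
Leg 2: track=352.8°, groundspeed=227.1 kt
Leg 3: track=321.6°, groundspeed=212.7 kt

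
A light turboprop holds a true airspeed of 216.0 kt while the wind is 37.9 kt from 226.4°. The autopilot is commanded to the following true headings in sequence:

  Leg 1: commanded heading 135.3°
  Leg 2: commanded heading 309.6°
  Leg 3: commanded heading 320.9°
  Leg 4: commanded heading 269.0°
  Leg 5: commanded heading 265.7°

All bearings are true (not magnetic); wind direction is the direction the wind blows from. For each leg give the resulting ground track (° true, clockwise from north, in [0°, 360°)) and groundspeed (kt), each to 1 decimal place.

Leg 1: heading 135.3°; drift -9.9° → track 125.4°, groundspeed 220.0 kt
Leg 2: heading 309.6°; drift +10.1° → track 319.7°, groundspeed 214.8 kt
Leg 3: heading 320.9°; drift +9.8° → track 330.7°, groundspeed 222.2 kt
Leg 4: heading 269.0°; drift +7.8° → track 276.8°, groundspeed 189.8 kt
Leg 5: heading 265.7°; drift +7.3° → track 273.0°, groundspeed 188.2 kt

Leg 1: track=125.4°, groundspeed=220.0 kt
Leg 2: track=319.7°, groundspeed=214.8 kt
Leg 3: track=330.7°, groundspeed=222.2 kt
Leg 4: track=276.8°, groundspeed=189.8 kt
Leg 5: track=273.0°, groundspeed=188.2 kt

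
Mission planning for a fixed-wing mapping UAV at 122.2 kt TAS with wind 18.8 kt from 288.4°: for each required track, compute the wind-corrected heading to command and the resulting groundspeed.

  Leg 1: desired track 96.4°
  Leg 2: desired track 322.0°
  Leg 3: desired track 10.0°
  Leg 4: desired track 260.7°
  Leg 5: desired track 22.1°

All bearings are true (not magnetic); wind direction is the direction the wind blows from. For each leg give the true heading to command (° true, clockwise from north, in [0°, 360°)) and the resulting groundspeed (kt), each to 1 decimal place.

Leg 1: desired track 96.4°; wind correction -1.8° → command heading 94.6°, groundspeed 140.5 kt
Leg 2: desired track 322.0°; wind correction -4.9° → command heading 317.1°, groundspeed 106.1 kt
Leg 3: desired track 10.0°; wind correction -8.8° → command heading 1.2°, groundspeed 118.0 kt
Leg 4: desired track 260.7°; wind correction +4.1° → command heading 264.8°, groundspeed 105.2 kt
Leg 5: desired track 22.1°; wind correction -8.8° → command heading 13.3°, groundspeed 122.0 kt

Leg 1: heading=94.6°, groundspeed=140.5 kt
Leg 2: heading=317.1°, groundspeed=106.1 kt
Leg 3: heading=1.2°, groundspeed=118.0 kt
Leg 4: heading=264.8°, groundspeed=105.2 kt
Leg 5: heading=13.3°, groundspeed=122.0 kt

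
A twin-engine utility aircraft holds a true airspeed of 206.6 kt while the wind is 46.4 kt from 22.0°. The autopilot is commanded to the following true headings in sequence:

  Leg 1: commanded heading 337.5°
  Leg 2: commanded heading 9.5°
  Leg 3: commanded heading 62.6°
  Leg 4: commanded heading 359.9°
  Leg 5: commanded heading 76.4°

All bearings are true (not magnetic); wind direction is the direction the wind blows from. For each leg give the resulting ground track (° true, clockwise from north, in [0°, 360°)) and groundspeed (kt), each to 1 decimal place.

Leg 1: track=326.9°, groundspeed=176.5 kt
Leg 2: track=5.9°, groundspeed=161.6 kt
Leg 3: track=72.6°, groundspeed=174.0 kt
Leg 4: track=353.8°, groundspeed=164.5 kt
Leg 5: track=88.3°, groundspeed=183.5 kt

Leg 1: heading 337.5°; drift -10.6° → track 326.9°, groundspeed 176.5 kt
Leg 2: heading 9.5°; drift -3.6° → track 5.9°, groundspeed 161.6 kt
Leg 3: heading 62.6°; drift +10.0° → track 72.6°, groundspeed 174.0 kt
Leg 4: heading 359.9°; drift -6.1° → track 353.8°, groundspeed 164.5 kt
Leg 5: heading 76.4°; drift +11.9° → track 88.3°, groundspeed 183.5 kt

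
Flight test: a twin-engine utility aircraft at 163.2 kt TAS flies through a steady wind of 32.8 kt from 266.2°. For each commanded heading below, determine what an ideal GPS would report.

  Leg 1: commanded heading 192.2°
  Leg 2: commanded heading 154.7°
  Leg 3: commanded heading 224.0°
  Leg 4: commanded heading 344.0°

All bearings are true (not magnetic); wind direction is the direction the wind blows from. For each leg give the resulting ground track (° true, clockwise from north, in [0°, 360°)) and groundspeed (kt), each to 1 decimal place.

Leg 1: track=180.6°, groundspeed=157.4 kt
Leg 2: track=144.8°, groundspeed=177.9 kt
Leg 3: track=215.0°, groundspeed=140.6 kt
Leg 4: track=355.6°, groundspeed=159.5 kt

Leg 1: heading 192.2°; drift -11.6° → track 180.6°, groundspeed 157.4 kt
Leg 2: heading 154.7°; drift -9.9° → track 144.8°, groundspeed 177.9 kt
Leg 3: heading 224.0°; drift -9.0° → track 215.0°, groundspeed 140.6 kt
Leg 4: heading 344.0°; drift +11.6° → track 355.6°, groundspeed 159.5 kt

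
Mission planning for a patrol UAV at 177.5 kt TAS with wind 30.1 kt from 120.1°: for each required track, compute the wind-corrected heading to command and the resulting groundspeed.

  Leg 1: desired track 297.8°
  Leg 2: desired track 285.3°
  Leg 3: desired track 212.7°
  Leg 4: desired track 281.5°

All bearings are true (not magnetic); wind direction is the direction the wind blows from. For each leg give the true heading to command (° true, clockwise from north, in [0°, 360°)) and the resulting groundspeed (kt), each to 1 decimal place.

Leg 1: heading=297.4°, groundspeed=207.6 kt
Leg 2: heading=282.8°, groundspeed=206.4 kt
Leg 3: heading=202.9°, groundspeed=176.3 kt
Leg 4: heading=278.4°, groundspeed=205.8 kt

Leg 1: desired track 297.8°; wind correction -0.4° → command heading 297.4°, groundspeed 207.6 kt
Leg 2: desired track 285.3°; wind correction -2.5° → command heading 282.8°, groundspeed 206.4 kt
Leg 3: desired track 212.7°; wind correction -9.8° → command heading 202.9°, groundspeed 176.3 kt
Leg 4: desired track 281.5°; wind correction -3.1° → command heading 278.4°, groundspeed 205.8 kt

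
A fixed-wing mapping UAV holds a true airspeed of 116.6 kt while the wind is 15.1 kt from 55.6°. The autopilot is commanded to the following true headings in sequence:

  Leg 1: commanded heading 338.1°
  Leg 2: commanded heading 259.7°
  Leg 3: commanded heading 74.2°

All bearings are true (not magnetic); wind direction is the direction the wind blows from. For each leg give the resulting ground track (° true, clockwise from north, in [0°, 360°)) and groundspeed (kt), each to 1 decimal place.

Leg 1: track=330.7°, groundspeed=114.3 kt
Leg 2: track=257.0°, groundspeed=130.5 kt
Leg 3: track=76.9°, groundspeed=102.4 kt

Leg 1: heading 338.1°; drift -7.4° → track 330.7°, groundspeed 114.3 kt
Leg 2: heading 259.7°; drift -2.7° → track 257.0°, groundspeed 130.5 kt
Leg 3: heading 74.2°; drift +2.7° → track 76.9°, groundspeed 102.4 kt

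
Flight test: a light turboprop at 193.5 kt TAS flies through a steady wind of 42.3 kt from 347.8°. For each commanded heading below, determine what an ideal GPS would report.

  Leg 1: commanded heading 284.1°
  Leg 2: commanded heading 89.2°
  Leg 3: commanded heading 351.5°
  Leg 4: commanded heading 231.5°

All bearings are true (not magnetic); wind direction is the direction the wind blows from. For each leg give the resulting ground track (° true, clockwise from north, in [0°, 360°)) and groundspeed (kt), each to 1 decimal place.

Leg 1: heading 284.1°; drift -12.2° → track 271.9°, groundspeed 178.8 kt
Leg 2: heading 89.2°; drift +11.6° → track 100.8°, groundspeed 206.1 kt
Leg 3: heading 351.5°; drift +1.0° → track 352.5°, groundspeed 151.3 kt
Leg 4: heading 231.5°; drift -10.1° → track 221.4°, groundspeed 215.6 kt

Leg 1: track=271.9°, groundspeed=178.8 kt
Leg 2: track=100.8°, groundspeed=206.1 kt
Leg 3: track=352.5°, groundspeed=151.3 kt
Leg 4: track=221.4°, groundspeed=215.6 kt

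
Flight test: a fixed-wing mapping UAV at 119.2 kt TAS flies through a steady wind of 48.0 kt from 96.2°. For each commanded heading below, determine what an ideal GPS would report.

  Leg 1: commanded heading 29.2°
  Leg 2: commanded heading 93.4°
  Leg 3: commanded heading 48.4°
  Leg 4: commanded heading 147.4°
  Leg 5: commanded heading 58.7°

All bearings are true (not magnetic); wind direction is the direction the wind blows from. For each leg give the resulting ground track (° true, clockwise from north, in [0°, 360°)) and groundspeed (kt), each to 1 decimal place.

Leg 1: track=5.5°, groundspeed=109.7 kt
Leg 2: track=91.5°, groundspeed=71.3 kt
Leg 3: track=26.2°, groundspeed=93.9 kt
Leg 4: track=170.2°, groundspeed=96.7 kt
Leg 5: track=38.9°, groundspeed=86.2 kt

Leg 1: heading 29.2°; drift -23.7° → track 5.5°, groundspeed 109.7 kt
Leg 2: heading 93.4°; drift -1.9° → track 91.5°, groundspeed 71.3 kt
Leg 3: heading 48.4°; drift -22.2° → track 26.2°, groundspeed 93.9 kt
Leg 4: heading 147.4°; drift +22.8° → track 170.2°, groundspeed 96.7 kt
Leg 5: heading 58.7°; drift -19.8° → track 38.9°, groundspeed 86.2 kt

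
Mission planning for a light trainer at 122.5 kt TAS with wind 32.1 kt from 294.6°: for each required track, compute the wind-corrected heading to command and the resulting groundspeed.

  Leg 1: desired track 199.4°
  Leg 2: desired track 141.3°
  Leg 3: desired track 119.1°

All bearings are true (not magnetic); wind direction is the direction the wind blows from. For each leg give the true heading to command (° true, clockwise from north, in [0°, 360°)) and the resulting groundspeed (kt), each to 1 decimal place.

Leg 1: heading=214.5°, groundspeed=121.2 kt
Leg 2: heading=148.1°, groundspeed=150.3 kt
Leg 3: heading=120.3°, groundspeed=154.5 kt

Leg 1: desired track 199.4°; wind correction +15.1° → command heading 214.5°, groundspeed 121.2 kt
Leg 2: desired track 141.3°; wind correction +6.8° → command heading 148.1°, groundspeed 150.3 kt
Leg 3: desired track 119.1°; wind correction +1.2° → command heading 120.3°, groundspeed 154.5 kt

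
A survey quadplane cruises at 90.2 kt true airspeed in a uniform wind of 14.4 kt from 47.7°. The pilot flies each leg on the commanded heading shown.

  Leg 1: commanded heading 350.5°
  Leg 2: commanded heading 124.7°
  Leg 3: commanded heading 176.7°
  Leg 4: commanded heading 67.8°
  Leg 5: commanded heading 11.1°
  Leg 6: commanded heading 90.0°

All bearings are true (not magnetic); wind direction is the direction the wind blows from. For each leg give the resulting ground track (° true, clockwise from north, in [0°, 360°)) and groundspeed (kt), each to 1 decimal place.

Leg 1: heading 350.5°; drift -8.4° → track 342.1°, groundspeed 83.3 kt
Leg 2: heading 124.7°; drift +9.2° → track 133.9°, groundspeed 88.1 kt
Leg 3: heading 176.7°; drift +6.4° → track 183.1°, groundspeed 99.9 kt
Leg 4: heading 67.8°; drift +3.7° → track 71.5°, groundspeed 76.8 kt
Leg 5: heading 11.1°; drift -6.2° → track 4.9°, groundspeed 79.1 kt
Leg 6: heading 90.0°; drift +6.9° → track 96.9°, groundspeed 80.1 kt

Leg 1: track=342.1°, groundspeed=83.3 kt
Leg 2: track=133.9°, groundspeed=88.1 kt
Leg 3: track=183.1°, groundspeed=99.9 kt
Leg 4: track=71.5°, groundspeed=76.8 kt
Leg 5: track=4.9°, groundspeed=79.1 kt
Leg 6: track=96.9°, groundspeed=80.1 kt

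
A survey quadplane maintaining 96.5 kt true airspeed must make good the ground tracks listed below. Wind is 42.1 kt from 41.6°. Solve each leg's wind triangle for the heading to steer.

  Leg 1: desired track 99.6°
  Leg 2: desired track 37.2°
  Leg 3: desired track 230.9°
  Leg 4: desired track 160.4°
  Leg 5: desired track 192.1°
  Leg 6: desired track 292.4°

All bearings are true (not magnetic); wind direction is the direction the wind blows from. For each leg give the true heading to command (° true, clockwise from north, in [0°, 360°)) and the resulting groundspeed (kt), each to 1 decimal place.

Leg 1: desired track 99.6°; wind correction -21.7° → command heading 77.9°, groundspeed 67.3 kt
Leg 2: desired track 37.2°; wind correction +1.9° → command heading 39.1°, groundspeed 54.5 kt
Leg 3: desired track 230.9°; wind correction +4.0° → command heading 234.9°, groundspeed 137.8 kt
Leg 4: desired track 160.4°; wind correction -22.5° → command heading 137.9°, groundspeed 109.5 kt
Leg 5: desired track 192.1°; wind correction -12.4° → command heading 179.7°, groundspeed 130.9 kt
Leg 6: desired track 292.4°; wind correction +24.3° → command heading 316.7°, groundspeed 101.8 kt

Leg 1: heading=77.9°, groundspeed=67.3 kt
Leg 2: heading=39.1°, groundspeed=54.5 kt
Leg 3: heading=234.9°, groundspeed=137.8 kt
Leg 4: heading=137.9°, groundspeed=109.5 kt
Leg 5: heading=179.7°, groundspeed=130.9 kt
Leg 6: heading=316.7°, groundspeed=101.8 kt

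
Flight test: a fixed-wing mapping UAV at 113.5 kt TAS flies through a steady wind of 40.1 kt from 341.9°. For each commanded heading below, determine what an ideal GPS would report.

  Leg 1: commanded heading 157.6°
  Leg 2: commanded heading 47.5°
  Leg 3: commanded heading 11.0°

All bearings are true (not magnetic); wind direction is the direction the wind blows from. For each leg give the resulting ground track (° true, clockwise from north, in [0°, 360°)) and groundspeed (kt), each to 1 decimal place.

Leg 1: heading 157.6°; drift +1.1° → track 158.7°, groundspeed 153.5 kt
Leg 2: heading 47.5°; drift +20.6° → track 68.1°, groundspeed 103.6 kt
Leg 3: heading 11.0°; drift +14.0° → track 25.0°, groundspeed 80.8 kt

Leg 1: track=158.7°, groundspeed=153.5 kt
Leg 2: track=68.1°, groundspeed=103.6 kt
Leg 3: track=25.0°, groundspeed=80.8 kt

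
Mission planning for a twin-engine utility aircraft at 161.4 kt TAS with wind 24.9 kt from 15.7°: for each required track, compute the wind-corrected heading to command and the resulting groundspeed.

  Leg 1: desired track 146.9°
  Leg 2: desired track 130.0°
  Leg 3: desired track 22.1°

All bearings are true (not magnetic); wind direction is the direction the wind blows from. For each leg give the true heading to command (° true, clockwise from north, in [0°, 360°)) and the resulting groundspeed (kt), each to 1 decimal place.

Leg 1: heading=140.2°, groundspeed=176.7 kt
Leg 2: heading=121.9°, groundspeed=170.0 kt
Leg 3: heading=21.1°, groundspeed=136.6 kt

Leg 1: desired track 146.9°; wind correction -6.7° → command heading 140.2°, groundspeed 176.7 kt
Leg 2: desired track 130.0°; wind correction -8.1° → command heading 121.9°, groundspeed 170.0 kt
Leg 3: desired track 22.1°; wind correction -1.0° → command heading 21.1°, groundspeed 136.6 kt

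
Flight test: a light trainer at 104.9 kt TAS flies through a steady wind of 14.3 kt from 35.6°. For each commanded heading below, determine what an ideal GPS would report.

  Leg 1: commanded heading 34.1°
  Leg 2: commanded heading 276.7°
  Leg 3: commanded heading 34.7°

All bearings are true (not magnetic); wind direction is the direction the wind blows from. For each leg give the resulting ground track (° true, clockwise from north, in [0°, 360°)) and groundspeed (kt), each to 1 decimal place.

Leg 1: track=33.9°, groundspeed=90.6 kt
Leg 2: track=270.3°, groundspeed=112.5 kt
Leg 3: track=34.6°, groundspeed=90.6 kt

Leg 1: heading 34.1°; drift -0.2° → track 33.9°, groundspeed 90.6 kt
Leg 2: heading 276.7°; drift -6.4° → track 270.3°, groundspeed 112.5 kt
Leg 3: heading 34.7°; drift -0.1° → track 34.6°, groundspeed 90.6 kt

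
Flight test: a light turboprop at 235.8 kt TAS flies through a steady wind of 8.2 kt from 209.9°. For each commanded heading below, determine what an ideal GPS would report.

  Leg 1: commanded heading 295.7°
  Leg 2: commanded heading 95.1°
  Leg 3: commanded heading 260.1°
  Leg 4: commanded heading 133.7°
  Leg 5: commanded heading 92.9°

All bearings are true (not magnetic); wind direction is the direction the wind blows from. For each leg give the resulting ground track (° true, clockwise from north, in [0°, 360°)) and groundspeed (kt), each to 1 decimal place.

Leg 1: heading 295.7°; drift +2.0° → track 297.7°, groundspeed 235.3 kt
Leg 2: heading 95.1°; drift -1.8° → track 93.3°, groundspeed 239.4 kt
Leg 3: heading 260.1°; drift +1.6° → track 261.7°, groundspeed 230.6 kt
Leg 4: heading 133.7°; drift -2.0° → track 131.7°, groundspeed 234.0 kt
Leg 5: heading 92.9°; drift -1.7° → track 91.2°, groundspeed 239.6 kt

Leg 1: track=297.7°, groundspeed=235.3 kt
Leg 2: track=93.3°, groundspeed=239.4 kt
Leg 3: track=261.7°, groundspeed=230.6 kt
Leg 4: track=131.7°, groundspeed=234.0 kt
Leg 5: track=91.2°, groundspeed=239.6 kt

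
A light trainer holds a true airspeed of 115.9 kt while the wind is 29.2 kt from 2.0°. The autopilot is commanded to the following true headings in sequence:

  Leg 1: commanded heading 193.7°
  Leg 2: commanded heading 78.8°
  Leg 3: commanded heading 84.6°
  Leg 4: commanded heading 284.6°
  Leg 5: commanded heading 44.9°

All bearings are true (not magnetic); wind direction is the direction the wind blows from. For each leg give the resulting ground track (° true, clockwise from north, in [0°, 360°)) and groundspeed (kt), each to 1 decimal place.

Leg 1: heading 193.7°; drift -2.3° → track 191.4°, groundspeed 144.6 kt
Leg 2: heading 78.8°; drift +14.6° → track 93.4°, groundspeed 112.9 kt
Leg 3: heading 84.6°; drift +14.5° → track 99.1°, groundspeed 115.8 kt
Leg 4: heading 284.6°; drift -14.6° → track 270.0°, groundspeed 113.2 kt
Leg 5: heading 44.9°; drift +11.9° → track 56.8°, groundspeed 96.6 kt

Leg 1: track=191.4°, groundspeed=144.6 kt
Leg 2: track=93.4°, groundspeed=112.9 kt
Leg 3: track=99.1°, groundspeed=115.8 kt
Leg 4: track=270.0°, groundspeed=113.2 kt
Leg 5: track=56.8°, groundspeed=96.6 kt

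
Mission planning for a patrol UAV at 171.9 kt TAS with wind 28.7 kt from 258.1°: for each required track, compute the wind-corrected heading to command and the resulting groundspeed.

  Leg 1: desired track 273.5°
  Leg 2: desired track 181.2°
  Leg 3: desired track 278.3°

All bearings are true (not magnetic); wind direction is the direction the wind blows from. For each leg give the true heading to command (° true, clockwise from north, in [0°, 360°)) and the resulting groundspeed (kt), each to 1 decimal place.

Leg 1: desired track 273.5°; wind correction -2.5° → command heading 271.0°, groundspeed 144.1 kt
Leg 2: desired track 181.2°; wind correction +9.4° → command heading 190.6°, groundspeed 163.1 kt
Leg 3: desired track 278.3°; wind correction -3.3° → command heading 275.0°, groundspeed 144.7 kt

Leg 1: heading=271.0°, groundspeed=144.1 kt
Leg 2: heading=190.6°, groundspeed=163.1 kt
Leg 3: heading=275.0°, groundspeed=144.7 kt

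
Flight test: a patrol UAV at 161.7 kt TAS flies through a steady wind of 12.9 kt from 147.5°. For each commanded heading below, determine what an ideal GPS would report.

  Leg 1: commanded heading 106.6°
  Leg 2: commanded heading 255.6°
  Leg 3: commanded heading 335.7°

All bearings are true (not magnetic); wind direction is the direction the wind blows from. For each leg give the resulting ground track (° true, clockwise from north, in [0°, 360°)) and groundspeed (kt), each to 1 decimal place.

Leg 1: track=103.4°, groundspeed=152.2 kt
Leg 2: track=259.8°, groundspeed=166.2 kt
Leg 3: track=335.1°, groundspeed=174.5 kt

Leg 1: heading 106.6°; drift -3.2° → track 103.4°, groundspeed 152.2 kt
Leg 2: heading 255.6°; drift +4.2° → track 259.8°, groundspeed 166.2 kt
Leg 3: heading 335.7°; drift -0.6° → track 335.1°, groundspeed 174.5 kt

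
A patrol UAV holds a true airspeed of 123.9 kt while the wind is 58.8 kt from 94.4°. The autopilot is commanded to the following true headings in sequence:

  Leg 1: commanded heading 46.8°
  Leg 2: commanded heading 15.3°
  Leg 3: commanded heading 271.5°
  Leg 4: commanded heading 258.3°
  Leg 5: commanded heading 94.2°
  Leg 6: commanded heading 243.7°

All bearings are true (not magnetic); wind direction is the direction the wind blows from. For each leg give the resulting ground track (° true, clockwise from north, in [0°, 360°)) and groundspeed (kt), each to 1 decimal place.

Leg 1: track=19.5°, groundspeed=94.8 kt
Leg 2: track=348.2°, groundspeed=126.7 kt
Leg 3: track=272.4°, groundspeed=182.6 kt
Leg 4: track=263.5°, groundspeed=181.1 kt
Leg 5: track=94.0°, groundspeed=65.1 kt
Leg 6: track=253.5°, groundspeed=177.0 kt

Leg 1: heading 46.8°; drift -27.3° → track 19.5°, groundspeed 94.8 kt
Leg 2: heading 15.3°; drift -27.1° → track 348.2°, groundspeed 126.7 kt
Leg 3: heading 271.5°; drift +0.9° → track 272.4°, groundspeed 182.6 kt
Leg 4: heading 258.3°; drift +5.2° → track 263.5°, groundspeed 181.1 kt
Leg 5: heading 94.2°; drift -0.2° → track 94.0°, groundspeed 65.1 kt
Leg 6: heading 243.7°; drift +9.8° → track 253.5°, groundspeed 177.0 kt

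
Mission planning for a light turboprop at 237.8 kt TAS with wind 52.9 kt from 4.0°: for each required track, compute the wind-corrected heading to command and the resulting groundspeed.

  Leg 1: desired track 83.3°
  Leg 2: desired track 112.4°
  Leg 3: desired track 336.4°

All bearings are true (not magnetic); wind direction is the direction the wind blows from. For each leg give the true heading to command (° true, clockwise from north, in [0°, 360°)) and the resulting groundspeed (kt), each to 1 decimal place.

Leg 1: heading=70.7°, groundspeed=222.2 kt
Leg 2: heading=100.2°, groundspeed=249.1 kt
Leg 3: heading=342.3°, groundspeed=189.7 kt

Leg 1: desired track 83.3°; wind correction -12.6° → command heading 70.7°, groundspeed 222.2 kt
Leg 2: desired track 112.4°; wind correction -12.2° → command heading 100.2°, groundspeed 249.1 kt
Leg 3: desired track 336.4°; wind correction +5.9° → command heading 342.3°, groundspeed 189.7 kt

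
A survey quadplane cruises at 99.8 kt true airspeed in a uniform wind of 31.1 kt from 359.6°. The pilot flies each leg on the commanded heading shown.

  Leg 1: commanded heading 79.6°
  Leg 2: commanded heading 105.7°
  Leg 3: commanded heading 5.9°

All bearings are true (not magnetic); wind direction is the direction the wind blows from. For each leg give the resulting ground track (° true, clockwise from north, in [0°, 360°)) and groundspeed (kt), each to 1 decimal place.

Leg 1: heading 79.6°; drift +18.0° → track 97.6°, groundspeed 99.2 kt
Leg 2: heading 105.7°; drift +15.4° → track 121.1°, groundspeed 112.5 kt
Leg 3: heading 5.9°; drift +2.8° → track 8.7°, groundspeed 69.0 kt

Leg 1: track=97.6°, groundspeed=99.2 kt
Leg 2: track=121.1°, groundspeed=112.5 kt
Leg 3: track=8.7°, groundspeed=69.0 kt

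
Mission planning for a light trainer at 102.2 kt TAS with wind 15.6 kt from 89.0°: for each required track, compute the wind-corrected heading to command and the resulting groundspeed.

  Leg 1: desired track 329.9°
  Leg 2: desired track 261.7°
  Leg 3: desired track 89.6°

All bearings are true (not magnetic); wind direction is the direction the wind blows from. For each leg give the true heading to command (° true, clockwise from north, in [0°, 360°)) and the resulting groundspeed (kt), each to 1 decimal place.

Leg 1: desired track 329.9°; wind correction +7.7° → command heading 337.6°, groundspeed 108.9 kt
Leg 2: desired track 261.7°; wind correction -1.1° → command heading 260.6°, groundspeed 117.7 kt
Leg 3: desired track 89.6°; wind correction -0.1° → command heading 89.5°, groundspeed 86.6 kt

Leg 1: heading=337.6°, groundspeed=108.9 kt
Leg 2: heading=260.6°, groundspeed=117.7 kt
Leg 3: heading=89.5°, groundspeed=86.6 kt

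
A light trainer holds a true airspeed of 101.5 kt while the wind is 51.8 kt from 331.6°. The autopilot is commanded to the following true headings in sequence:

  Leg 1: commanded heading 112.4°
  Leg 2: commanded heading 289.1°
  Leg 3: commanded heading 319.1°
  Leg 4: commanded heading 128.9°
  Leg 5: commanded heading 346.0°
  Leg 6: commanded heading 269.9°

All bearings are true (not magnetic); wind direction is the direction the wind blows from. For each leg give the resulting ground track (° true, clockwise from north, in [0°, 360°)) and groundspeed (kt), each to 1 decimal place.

Leg 1: heading 112.4°; drift +13.0° → track 125.4°, groundspeed 145.4 kt
Leg 2: heading 289.1°; drift -28.9° → track 260.2°, groundspeed 72.3 kt
Leg 3: heading 319.1°; drift -12.4° → track 306.7°, groundspeed 52.1 kt
Leg 4: heading 128.9°; drift +7.6° → track 136.5°, groundspeed 150.6 kt
Leg 5: heading 346.0°; drift +14.1° → track 0.1°, groundspeed 52.9 kt
Leg 6: heading 269.9°; drift -30.7° → track 239.2°, groundspeed 89.4 kt

Leg 1: track=125.4°, groundspeed=145.4 kt
Leg 2: track=260.2°, groundspeed=72.3 kt
Leg 3: track=306.7°, groundspeed=52.1 kt
Leg 4: track=136.5°, groundspeed=150.6 kt
Leg 5: track=0.1°, groundspeed=52.9 kt
Leg 6: track=239.2°, groundspeed=89.4 kt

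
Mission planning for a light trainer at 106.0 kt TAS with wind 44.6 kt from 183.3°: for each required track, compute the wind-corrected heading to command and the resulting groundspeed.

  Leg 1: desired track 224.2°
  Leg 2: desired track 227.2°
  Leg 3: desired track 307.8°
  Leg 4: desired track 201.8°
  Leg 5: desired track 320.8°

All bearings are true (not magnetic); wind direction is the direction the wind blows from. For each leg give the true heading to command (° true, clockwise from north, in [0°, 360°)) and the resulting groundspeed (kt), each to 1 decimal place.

Leg 1: heading=208.2°, groundspeed=68.2 kt
Leg 2: heading=210.2°, groundspeed=69.3 kt
Leg 3: heading=287.5°, groundspeed=124.7 kt
Leg 4: heading=194.1°, groundspeed=62.8 kt
Leg 5: heading=304.3°, groundspeed=134.5 kt

Leg 1: desired track 224.2°; wind correction -16.0° → command heading 208.2°, groundspeed 68.2 kt
Leg 2: desired track 227.2°; wind correction -17.0° → command heading 210.2°, groundspeed 69.3 kt
Leg 3: desired track 307.8°; wind correction -20.3° → command heading 287.5°, groundspeed 124.7 kt
Leg 4: desired track 201.8°; wind correction -7.7° → command heading 194.1°, groundspeed 62.8 kt
Leg 5: desired track 320.8°; wind correction -16.5° → command heading 304.3°, groundspeed 134.5 kt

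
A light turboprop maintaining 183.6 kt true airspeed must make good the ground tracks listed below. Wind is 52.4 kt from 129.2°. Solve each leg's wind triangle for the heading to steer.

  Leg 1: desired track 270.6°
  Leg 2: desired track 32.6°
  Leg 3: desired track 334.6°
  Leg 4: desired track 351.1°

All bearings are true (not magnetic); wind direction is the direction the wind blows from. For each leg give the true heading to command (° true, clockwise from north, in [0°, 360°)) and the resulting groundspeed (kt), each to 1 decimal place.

Leg 1: desired track 270.6°; wind correction -10.3° → command heading 260.3°, groundspeed 221.6 kt
Leg 2: desired track 32.6°; wind correction +16.5° → command heading 49.1°, groundspeed 182.1 kt
Leg 3: desired track 334.6°; wind correction +7.0° → command heading 341.6°, groundspeed 229.6 kt
Leg 4: desired track 351.1°; wind correction +11.0° → command heading 2.1°, groundspeed 219.2 kt

Leg 1: heading=260.3°, groundspeed=221.6 kt
Leg 2: heading=49.1°, groundspeed=182.1 kt
Leg 3: heading=341.6°, groundspeed=229.6 kt
Leg 4: heading=2.1°, groundspeed=219.2 kt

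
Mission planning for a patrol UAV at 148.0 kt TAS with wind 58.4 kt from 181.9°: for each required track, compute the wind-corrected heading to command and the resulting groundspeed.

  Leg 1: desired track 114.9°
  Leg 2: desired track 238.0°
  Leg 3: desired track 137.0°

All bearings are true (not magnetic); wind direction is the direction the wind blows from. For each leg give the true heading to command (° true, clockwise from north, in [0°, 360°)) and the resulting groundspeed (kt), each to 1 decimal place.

Leg 1: heading=136.2°, groundspeed=115.1 kt
Leg 2: heading=218.9°, groundspeed=107.3 kt
Leg 3: heading=153.2°, groundspeed=100.8 kt

Leg 1: desired track 114.9°; wind correction +21.3° → command heading 136.2°, groundspeed 115.1 kt
Leg 2: desired track 238.0°; wind correction -19.1° → command heading 218.9°, groundspeed 107.3 kt
Leg 3: desired track 137.0°; wind correction +16.2° → command heading 153.2°, groundspeed 100.8 kt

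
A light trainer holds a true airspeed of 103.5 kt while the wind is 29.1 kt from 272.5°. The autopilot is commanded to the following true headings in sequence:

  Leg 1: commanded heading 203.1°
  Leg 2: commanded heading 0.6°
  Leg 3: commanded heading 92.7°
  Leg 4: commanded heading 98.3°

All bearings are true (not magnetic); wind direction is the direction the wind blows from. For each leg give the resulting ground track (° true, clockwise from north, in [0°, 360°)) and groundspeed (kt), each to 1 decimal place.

Leg 1: heading 203.1°; drift -16.3° → track 186.8°, groundspeed 97.2 kt
Leg 2: heading 0.6°; drift +15.8° → track 16.4°, groundspeed 106.6 kt
Leg 3: heading 92.7°; drift +0.0° → track 92.7°, groundspeed 132.6 kt
Leg 4: heading 98.3°; drift -1.3° → track 97.0°, groundspeed 132.5 kt

Leg 1: track=186.8°, groundspeed=97.2 kt
Leg 2: track=16.4°, groundspeed=106.6 kt
Leg 3: track=92.7°, groundspeed=132.6 kt
Leg 4: track=97.0°, groundspeed=132.5 kt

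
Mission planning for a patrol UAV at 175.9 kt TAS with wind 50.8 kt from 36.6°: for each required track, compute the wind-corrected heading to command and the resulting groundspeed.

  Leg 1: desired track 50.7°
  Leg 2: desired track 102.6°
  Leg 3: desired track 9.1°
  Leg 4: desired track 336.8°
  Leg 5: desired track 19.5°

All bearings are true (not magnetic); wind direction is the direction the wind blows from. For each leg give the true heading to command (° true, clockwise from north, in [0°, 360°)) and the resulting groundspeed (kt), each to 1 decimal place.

Leg 1: heading=46.7°, groundspeed=126.2 kt
Leg 2: heading=87.3°, groundspeed=149.0 kt
Leg 3: heading=16.8°, groundspeed=129.3 kt
Leg 4: heading=351.3°, groundspeed=144.8 kt
Leg 5: heading=24.4°, groundspeed=126.7 kt

Leg 1: desired track 50.7°; wind correction -4.0° → command heading 46.7°, groundspeed 126.2 kt
Leg 2: desired track 102.6°; wind correction -15.3° → command heading 87.3°, groundspeed 149.0 kt
Leg 3: desired track 9.1°; wind correction +7.7° → command heading 16.8°, groundspeed 129.3 kt
Leg 4: desired track 336.8°; wind correction +14.5° → command heading 351.3°, groundspeed 144.8 kt
Leg 5: desired track 19.5°; wind correction +4.9° → command heading 24.4°, groundspeed 126.7 kt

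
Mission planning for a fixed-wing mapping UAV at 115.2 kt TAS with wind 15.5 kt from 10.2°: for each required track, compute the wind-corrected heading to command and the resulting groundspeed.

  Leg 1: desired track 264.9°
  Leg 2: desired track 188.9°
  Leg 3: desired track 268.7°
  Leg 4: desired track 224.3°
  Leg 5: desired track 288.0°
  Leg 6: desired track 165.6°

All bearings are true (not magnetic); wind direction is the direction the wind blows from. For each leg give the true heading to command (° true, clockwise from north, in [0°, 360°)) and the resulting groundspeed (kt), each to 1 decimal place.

Leg 1: desired track 264.9°; wind correction +7.5° → command heading 272.4°, groundspeed 118.3 kt
Leg 2: desired track 188.9°; wind correction -0.2° → command heading 188.7°, groundspeed 130.7 kt
Leg 3: desired track 268.7°; wind correction +7.6° → command heading 276.3°, groundspeed 117.3 kt
Leg 4: desired track 224.3°; wind correction +4.3° → command heading 228.6°, groundspeed 127.7 kt
Leg 5: desired track 288.0°; wind correction +7.7° → command heading 295.7°, groundspeed 112.1 kt
Leg 6: desired track 165.6°; wind correction -3.2° → command heading 162.4°, groundspeed 129.1 kt

Leg 1: heading=272.4°, groundspeed=118.3 kt
Leg 2: heading=188.7°, groundspeed=130.7 kt
Leg 3: heading=276.3°, groundspeed=117.3 kt
Leg 4: heading=228.6°, groundspeed=127.7 kt
Leg 5: heading=295.7°, groundspeed=112.1 kt
Leg 6: heading=162.4°, groundspeed=129.1 kt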